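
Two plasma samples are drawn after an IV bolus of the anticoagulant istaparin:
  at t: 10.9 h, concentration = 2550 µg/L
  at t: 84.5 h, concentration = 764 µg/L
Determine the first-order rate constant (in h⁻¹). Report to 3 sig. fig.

0.0164 h⁻¹

k = ln(C₁/C₂) / (t₂ − t₁) = ln(2550/764) / (84.5 − 10.9)
  = 1.205 / 73.60 = 0.01637 h⁻¹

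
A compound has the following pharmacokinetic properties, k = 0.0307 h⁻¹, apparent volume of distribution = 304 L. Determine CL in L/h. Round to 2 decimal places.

9.33 L/h

CL = k × Vd = 0.0307 × 304 = 9.333 L/h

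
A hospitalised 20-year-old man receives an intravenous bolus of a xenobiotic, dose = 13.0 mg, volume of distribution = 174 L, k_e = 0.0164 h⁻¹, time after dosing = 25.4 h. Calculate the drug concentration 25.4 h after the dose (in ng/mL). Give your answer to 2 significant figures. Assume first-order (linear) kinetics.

49 ng/mL

C₀ = Dose / Vd = 13.00 / 174 = 0.07471 mg/L
C = C₀ · e^(−k·t) = 0.07471 × e^(−0.01640 × 25.4)
  = 0.07471 × 0.6593 = 0.04926 mg/L
Convert: 0.04926 mg/L × 1000 = 49.26 ng/mL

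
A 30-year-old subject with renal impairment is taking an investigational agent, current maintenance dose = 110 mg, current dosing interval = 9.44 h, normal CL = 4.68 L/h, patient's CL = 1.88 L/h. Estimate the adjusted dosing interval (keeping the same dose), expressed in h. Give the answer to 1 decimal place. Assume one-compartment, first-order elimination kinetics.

23.5 h

To keep the same average steady-state level, dosing rate must scale with clearance.
CL ratio = 1.88 / 4.68 = 0.4017
New interval (same dose) = 9.44 / 0.4017 = 23.50 h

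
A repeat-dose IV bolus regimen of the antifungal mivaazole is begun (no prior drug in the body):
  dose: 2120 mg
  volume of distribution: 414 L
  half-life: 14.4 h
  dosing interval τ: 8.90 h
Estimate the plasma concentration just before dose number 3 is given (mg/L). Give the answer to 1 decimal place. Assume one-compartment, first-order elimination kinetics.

5.5 mg/L

C₀ per dose = Dose / Vd = 2120 / 414 = 5.121 mg/L
k = ln2 / t½ = 0.693147 / 14.4 = 0.04814 h⁻¹
Fraction remaining after one interval: r = e^(−kτ) = e^(−0.04814 × 8.90) = 0.6515
Before dose 3, 2 doses have been given (aged 1τ, 2τ).
C_trough = C₀ × (r + r²) = 5.121 × (0.6515 + 0.4245) = 5.510 mg/L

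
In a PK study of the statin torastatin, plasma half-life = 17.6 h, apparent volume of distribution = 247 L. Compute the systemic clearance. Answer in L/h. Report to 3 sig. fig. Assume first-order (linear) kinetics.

k = ln2 / t½ = 0.693147 / 17.6 = 0.03938 h⁻¹
CL = k × Vd = 0.03938 × 247 = 9.727 L/h

9.73 L/h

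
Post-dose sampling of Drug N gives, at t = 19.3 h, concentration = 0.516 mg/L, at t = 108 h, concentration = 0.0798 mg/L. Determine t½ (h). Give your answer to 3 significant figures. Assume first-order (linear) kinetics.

k = ln(C₁/C₂) / (t₂ − t₁) = ln(0.516/0.0798) / (108 − 19.3)
  = 1.867 / 88.70 = 0.02105 h⁻¹
t½ = ln2 / k = 0.693147 / 0.02105 = 32.93 h

32.9 h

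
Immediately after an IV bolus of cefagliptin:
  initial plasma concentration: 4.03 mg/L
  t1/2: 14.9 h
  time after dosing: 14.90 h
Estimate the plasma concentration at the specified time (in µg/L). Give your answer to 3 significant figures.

2020 µg/L

k = ln2 / t½ = 0.693147 / 14.9 = 0.04652 h⁻¹
t / t½ = 14.90 / 14.9 = 1 half-lives
C = C₀ × (1/2)^1 = 4.030 × 0.5000 = 2.015 mg/L
Convert: 2.015 mg/L × 1000 = 2015 µg/L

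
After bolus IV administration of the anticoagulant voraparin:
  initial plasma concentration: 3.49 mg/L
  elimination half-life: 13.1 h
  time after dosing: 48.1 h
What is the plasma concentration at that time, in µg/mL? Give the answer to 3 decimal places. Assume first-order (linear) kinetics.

k = ln2 / t½ = 0.693147 / 13.1 = 0.05291 h⁻¹
C = C₀ · e^(−k·t) = 3.490 × e^(−0.05291 × 48.1)
  = 3.490 × 0.07848 = 0.2739 mg/L
(0.2739 mg/L = 0.2739 µg/mL)

0.274 µg/mL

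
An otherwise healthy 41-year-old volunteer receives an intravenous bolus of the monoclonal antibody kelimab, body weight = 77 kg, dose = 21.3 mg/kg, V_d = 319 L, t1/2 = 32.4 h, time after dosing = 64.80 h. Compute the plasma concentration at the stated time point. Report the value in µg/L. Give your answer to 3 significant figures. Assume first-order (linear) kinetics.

Total dose = 21.3 × 77 = 1640 mg
C₀ = Dose / Vd = 1640 / 319 = 5.141 mg/L
k = ln2 / t½ = 0.693147 / 32.4 = 0.02139 h⁻¹
t / t½ = 64.80 / 32.4 = 2 half-lives
C = C₀ × (1/2)^2 = 5.141 × 0.2500 = 1.285 mg/L
Convert: 1.285 mg/L × 1000 = 1285 µg/L

1290 µg/L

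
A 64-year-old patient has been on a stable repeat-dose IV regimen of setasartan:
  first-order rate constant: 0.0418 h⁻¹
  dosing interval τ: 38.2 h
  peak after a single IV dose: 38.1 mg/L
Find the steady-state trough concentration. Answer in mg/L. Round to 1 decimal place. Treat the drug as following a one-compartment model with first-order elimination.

9.7 mg/L

e^(−kτ) = e^(−0.04180 × 38.2) = 0.2026
Accumulation ratio R = 1 / (1 − e^(−kτ)) = 1 / (1 − 0.2026) = 1.254
Steady-state trough = C₀ × R × e^(−kτ) = 38.1 × 1.254 × 0.2026 = 9.680 mg/L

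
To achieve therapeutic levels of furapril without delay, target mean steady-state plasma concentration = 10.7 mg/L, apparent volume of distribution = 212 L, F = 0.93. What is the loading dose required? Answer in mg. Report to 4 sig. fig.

LD = Css × Vd / F = 10.7 × 212 / 0.93 = 2439 mg

2439 mg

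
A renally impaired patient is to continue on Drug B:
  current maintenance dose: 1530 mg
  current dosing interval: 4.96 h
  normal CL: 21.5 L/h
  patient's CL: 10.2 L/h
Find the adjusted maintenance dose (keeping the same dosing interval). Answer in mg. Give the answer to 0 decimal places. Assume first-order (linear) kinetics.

To keep the same average steady-state level, dosing rate must scale with clearance.
CL ratio = 10.2 / 21.5 = 0.4744
New dose (same interval) = 1530 × 0.4744 = 725.8 mg

726 mg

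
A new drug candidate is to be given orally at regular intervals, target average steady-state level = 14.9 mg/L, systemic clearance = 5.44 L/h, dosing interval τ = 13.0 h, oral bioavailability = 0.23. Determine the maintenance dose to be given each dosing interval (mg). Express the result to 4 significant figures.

4581 mg

At steady state, F × (Dose/τ) = Css × CL.
Dose = Css × CL × τ / F = 14.9 × 5.440 × 13.0 / 0.23 = 4581 mg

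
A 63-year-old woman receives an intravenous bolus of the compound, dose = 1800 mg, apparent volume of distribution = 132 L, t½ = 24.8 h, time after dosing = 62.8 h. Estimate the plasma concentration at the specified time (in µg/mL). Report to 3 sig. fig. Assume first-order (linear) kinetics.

2.36 µg/mL

C₀ = Dose / Vd = 1800 / 132 = 13.64 mg/L
k = ln2 / t½ = 0.693147 / 24.8 = 0.02795 h⁻¹
C = C₀ · e^(−k·t) = 13.64 × e^(−0.02795 × 62.8)
  = 13.64 × 0.1729 = 2.358 mg/L
(2.358 mg/L = 2.358 µg/mL)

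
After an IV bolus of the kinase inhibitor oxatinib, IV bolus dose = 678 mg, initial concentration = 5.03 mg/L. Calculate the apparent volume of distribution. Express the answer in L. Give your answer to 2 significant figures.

Vd = Dose / C₀ = 678.0 / 5.03 = 134.8 L

130 L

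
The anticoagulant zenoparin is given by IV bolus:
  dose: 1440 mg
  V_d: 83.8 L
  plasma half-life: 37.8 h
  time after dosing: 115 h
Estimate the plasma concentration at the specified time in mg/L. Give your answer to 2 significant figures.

C₀ = Dose / Vd = 1440 / 83.8 = 17.18 mg/L
k = ln2 / t½ = 0.693147 / 37.8 = 0.01834 h⁻¹
C = C₀ · e^(−k·t) = 17.18 × e^(−0.01834 × 115)
  = 17.18 × 0.1213 = 2.084 mg/L

2.1 mg/L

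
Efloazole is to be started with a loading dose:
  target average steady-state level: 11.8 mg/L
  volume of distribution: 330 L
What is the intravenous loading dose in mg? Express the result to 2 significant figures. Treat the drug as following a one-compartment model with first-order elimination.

3900 mg

LD = Css × Vd = 11.8 × 330 = 3894 mg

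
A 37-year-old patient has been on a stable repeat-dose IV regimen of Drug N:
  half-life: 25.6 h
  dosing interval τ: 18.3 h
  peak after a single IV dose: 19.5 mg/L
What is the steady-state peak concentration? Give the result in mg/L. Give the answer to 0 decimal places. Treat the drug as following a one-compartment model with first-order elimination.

50 mg/L

k = ln2 / t½ = 0.693147 / 25.6 = 0.02708 h⁻¹
e^(−kτ) = e^(−0.02708 × 18.3) = 0.6092
Accumulation ratio R = 1 / (1 − e^(−kτ)) = 1 / (1 − 0.6092) = 2.559
Steady-state peak = C₀ × R = 19.5 × 2.559 = 49.90 mg/L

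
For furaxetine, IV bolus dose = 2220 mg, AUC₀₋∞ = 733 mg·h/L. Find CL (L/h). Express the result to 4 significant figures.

3.029 L/h

CL = Dose / AUC = 2220 / 733 = 3.029 L/h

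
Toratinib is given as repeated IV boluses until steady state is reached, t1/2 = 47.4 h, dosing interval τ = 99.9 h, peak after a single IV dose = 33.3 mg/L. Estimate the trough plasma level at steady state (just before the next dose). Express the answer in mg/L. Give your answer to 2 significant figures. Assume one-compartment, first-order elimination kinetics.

k = ln2 / t½ = 0.693147 / 47.4 = 0.01462 h⁻¹
e^(−kτ) = e^(−0.01462 × 99.9) = 0.2321
Accumulation ratio R = 1 / (1 − e^(−kτ)) = 1 / (1 − 0.2321) = 1.302
Steady-state trough = C₀ × R × e^(−kτ) = 33.3 × 1.302 × 0.2321 = 10.06 mg/L

10 mg/L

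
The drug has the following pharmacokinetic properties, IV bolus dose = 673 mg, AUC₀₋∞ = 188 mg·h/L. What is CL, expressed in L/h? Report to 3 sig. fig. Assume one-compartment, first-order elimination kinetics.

3.58 L/h

CL = Dose / AUC = 673 / 188 = 3.580 L/h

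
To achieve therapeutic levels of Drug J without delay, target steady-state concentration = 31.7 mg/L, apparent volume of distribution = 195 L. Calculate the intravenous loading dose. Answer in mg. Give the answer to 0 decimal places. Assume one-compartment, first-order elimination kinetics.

LD = Css × Vd = 31.7 × 195 = 6182 mg

6182 mg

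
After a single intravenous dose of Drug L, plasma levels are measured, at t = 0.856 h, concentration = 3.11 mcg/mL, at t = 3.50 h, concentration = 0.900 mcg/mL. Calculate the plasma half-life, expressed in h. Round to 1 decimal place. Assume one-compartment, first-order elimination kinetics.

k = ln(C₁/C₂) / (t₂ − t₁) = ln(3.11/0.900) / (3.50 − 0.856)
  = 1.240 / 2.644 = 0.4690 h⁻¹
t½ = ln2 / k = 0.693147 / 0.4690 = 1.478 h

1.5 h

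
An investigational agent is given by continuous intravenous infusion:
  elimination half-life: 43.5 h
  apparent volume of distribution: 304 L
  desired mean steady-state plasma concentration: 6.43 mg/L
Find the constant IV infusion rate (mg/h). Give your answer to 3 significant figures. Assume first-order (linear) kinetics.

k = ln2 / t½ = 0.693147 / 43.5 = 0.01593 h⁻¹
CL = k × Vd = 0.01593 × 304 = 4.843 L/h
At steady state, infusion rate R₀ = Css × CL = 6.43 × 4.843 = 31.14 mg/h

31.1 mg/h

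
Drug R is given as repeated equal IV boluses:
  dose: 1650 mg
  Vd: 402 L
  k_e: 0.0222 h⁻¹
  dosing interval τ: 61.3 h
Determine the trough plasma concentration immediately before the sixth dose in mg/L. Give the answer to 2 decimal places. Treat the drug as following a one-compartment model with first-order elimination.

1.41 mg/L

C₀ per dose = Dose / Vd = 1650 / 402 = 4.104 mg/L
Fraction remaining after one interval: r = e^(−kτ) = e^(−0.02220 × 61.3) = 0.2564
Before dose 6, 5 doses have been given (aged 1τ, 2τ, 3τ, 4τ, 5τ).
C_trough = C₀ × (r + r² + … + r^5) = C₀ × r(1−r^5)/(1−r)
        = 4.104 × 0.2564 × (1 − 0.001108) / (1 − 0.2564) = 1.414 mg/L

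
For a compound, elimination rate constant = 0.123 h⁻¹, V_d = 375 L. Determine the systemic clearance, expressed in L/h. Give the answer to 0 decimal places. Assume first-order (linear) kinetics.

CL = k × Vd = 0.123 × 375 = 46.13 L/h

46 L/h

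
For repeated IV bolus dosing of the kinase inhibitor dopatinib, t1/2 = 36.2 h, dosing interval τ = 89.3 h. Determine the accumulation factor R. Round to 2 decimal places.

k = ln2 / t½ = 0.693147 / 36.2 = 0.01915 h⁻¹
e^(−kτ) = e^(−0.01915 × 89.3) = 0.1808
Accumulation ratio R = 1 / (1 − e^(−kτ)) = 1 / (1 − 0.1808) = 1.221

1.22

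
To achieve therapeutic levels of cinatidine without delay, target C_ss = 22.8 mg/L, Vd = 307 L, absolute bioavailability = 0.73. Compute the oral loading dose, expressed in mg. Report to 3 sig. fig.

9590 mg

LD = Css × Vd / F = 22.8 × 307 / 0.73 = 9588 mg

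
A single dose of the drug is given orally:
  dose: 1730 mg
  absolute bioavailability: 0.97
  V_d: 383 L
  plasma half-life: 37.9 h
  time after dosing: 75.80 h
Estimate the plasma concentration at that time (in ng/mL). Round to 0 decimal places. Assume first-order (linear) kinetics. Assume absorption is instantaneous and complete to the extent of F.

Amount reaching circulation = F × Dose = 0.97 × 1730 = 1678 mg
C₀ = F·Dose / Vd = 1678 / 383 = 4.381 mg/L
k = ln2 / t½ = 0.693147 / 37.9 = 0.01829 h⁻¹
t / t½ = 75.80 / 37.9 = 2 half-lives
C = C₀ × (1/2)^2 = 4.381 × 0.2500 = 1.095 mg/L
Convert: 1.095 mg/L × 1000 = 1095 ng/mL

1095 ng/mL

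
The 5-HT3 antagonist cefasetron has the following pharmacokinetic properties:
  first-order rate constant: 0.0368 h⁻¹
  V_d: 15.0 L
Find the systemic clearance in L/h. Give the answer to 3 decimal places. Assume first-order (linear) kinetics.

0.552 L/h

CL = k × Vd = 0.0368 × 15.0 = 0.5520 L/h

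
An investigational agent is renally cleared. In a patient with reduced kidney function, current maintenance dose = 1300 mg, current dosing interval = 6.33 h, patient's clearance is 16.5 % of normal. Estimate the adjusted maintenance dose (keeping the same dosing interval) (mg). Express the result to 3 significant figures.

To keep the same average steady-state level, dosing rate must scale with clearance.
CL ratio = 16.5 / 100 = 0.1650
New dose (same interval) = 1300 × 0.1650 = 214.5 mg

215 mg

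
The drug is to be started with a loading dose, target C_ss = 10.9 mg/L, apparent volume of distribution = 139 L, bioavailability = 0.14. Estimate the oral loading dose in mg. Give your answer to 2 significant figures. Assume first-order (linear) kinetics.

11000 mg

LD = Css × Vd / F = 10.9 × 139 / 0.14 = 10820 mg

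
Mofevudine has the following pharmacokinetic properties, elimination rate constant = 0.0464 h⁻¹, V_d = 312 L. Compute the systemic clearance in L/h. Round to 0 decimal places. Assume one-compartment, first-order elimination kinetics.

14 L/h

CL = k × Vd = 0.0464 × 312 = 14.48 L/h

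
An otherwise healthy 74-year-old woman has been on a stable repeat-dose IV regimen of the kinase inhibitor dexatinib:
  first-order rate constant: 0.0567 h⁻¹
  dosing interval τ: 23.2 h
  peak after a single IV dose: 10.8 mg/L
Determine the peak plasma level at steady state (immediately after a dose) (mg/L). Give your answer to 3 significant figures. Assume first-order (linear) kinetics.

e^(−kτ) = e^(−0.05670 × 23.2) = 0.2684
Accumulation ratio R = 1 / (1 − e^(−kτ)) = 1 / (1 − 0.2684) = 1.367
Steady-state peak = C₀ × R = 10.8 × 1.367 = 14.76 mg/L

14.8 mg/L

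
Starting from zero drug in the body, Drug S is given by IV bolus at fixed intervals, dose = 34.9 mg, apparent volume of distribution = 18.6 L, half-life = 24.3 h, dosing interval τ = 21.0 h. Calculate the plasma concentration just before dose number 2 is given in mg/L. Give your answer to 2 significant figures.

1.0 mg/L

C₀ per dose = Dose / Vd = 34.9 / 18.6 = 1.876 mg/L
k = ln2 / t½ = 0.693147 / 24.3 = 0.02852 h⁻¹
Fraction remaining after one interval: r = e^(−kτ) = e^(−0.02852 × 21.0) = 0.5494
Before dose 2, 1 dose has been given (aged 1τ).
C_trough = C₀ × r = 1.876 × 0.5494 = 1.031 mg/L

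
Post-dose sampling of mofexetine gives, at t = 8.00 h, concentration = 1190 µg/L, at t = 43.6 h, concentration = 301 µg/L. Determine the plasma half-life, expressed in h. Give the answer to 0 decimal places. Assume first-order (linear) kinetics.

k = ln(C₁/C₂) / (t₂ − t₁) = ln(1190/301) / (43.6 − 8.00)
  = 1.375 / 35.60 = 0.03862 h⁻¹
t½ = ln2 / k = 0.693147 / 0.03862 = 17.95 h

18 h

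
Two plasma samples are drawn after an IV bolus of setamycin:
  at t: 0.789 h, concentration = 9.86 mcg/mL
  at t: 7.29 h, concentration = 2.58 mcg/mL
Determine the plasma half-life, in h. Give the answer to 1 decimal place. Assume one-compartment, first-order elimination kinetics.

3.4 h

k = ln(C₁/C₂) / (t₂ − t₁) = ln(9.86/2.58) / (7.29 − 0.789)
  = 1.341 / 6.501 = 0.2063 h⁻¹
t½ = ln2 / k = 0.693147 / 0.2063 = 3.360 h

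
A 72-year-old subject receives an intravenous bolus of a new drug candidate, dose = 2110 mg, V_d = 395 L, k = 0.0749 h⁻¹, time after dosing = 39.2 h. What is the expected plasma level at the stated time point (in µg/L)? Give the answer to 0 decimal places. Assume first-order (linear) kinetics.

C₀ = Dose / Vd = 2110 / 395 = 5.342 mg/L
C = C₀ · e^(−k·t) = 5.342 × e^(−0.07490 × 39.2)
  = 5.342 × 0.05307 = 0.2835 mg/L
Convert: 0.2835 mg/L × 1000 = 283.5 µg/L

284 µg/L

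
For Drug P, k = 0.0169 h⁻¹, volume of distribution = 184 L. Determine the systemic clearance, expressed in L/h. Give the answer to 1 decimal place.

CL = k × Vd = 0.0169 × 184 = 3.110 L/h

3.1 L/h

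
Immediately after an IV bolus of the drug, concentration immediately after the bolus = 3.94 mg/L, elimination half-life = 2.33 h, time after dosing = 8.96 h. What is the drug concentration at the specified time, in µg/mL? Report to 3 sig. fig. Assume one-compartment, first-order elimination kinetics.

0.274 µg/mL

k = ln2 / t½ = 0.693147 / 2.33 = 0.2975 h⁻¹
C = C₀ · e^(−k·t) = 3.940 × e^(−0.2975 × 8.96)
  = 3.940 × 0.06956 = 0.2741 mg/L
(0.2741 mg/L = 0.2741 µg/mL)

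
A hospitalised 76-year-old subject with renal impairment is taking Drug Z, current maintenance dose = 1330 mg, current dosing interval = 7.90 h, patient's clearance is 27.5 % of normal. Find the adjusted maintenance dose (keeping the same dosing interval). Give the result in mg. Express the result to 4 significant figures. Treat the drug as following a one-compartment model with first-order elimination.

To keep the same average steady-state level, dosing rate must scale with clearance.
CL ratio = 27.5 / 100 = 0.2750
New dose (same interval) = 1330 × 0.2750 = 365.8 mg

365.8 mg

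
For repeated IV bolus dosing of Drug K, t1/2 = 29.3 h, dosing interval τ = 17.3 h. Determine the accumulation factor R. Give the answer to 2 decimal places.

k = ln2 / t½ = 0.693147 / 29.3 = 0.02366 h⁻¹
e^(−kτ) = e^(−0.02366 × 17.3) = 0.6641
Accumulation ratio R = 1 / (1 − e^(−kτ)) = 1 / (1 − 0.6641) = 2.977

2.98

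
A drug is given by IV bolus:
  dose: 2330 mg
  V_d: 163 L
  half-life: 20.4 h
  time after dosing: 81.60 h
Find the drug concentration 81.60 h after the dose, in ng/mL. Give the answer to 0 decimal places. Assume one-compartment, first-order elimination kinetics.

C₀ = Dose / Vd = 2330 / 163 = 14.29 mg/L
k = ln2 / t½ = 0.693147 / 20.4 = 0.03398 h⁻¹
t / t½ = 81.60 / 20.4 = 4 half-lives
C = C₀ × (1/2)^4 = 14.29 × 0.06250 = 0.8931 mg/L
Convert: 0.8931 mg/L × 1000 = 893.1 ng/mL

893 ng/mL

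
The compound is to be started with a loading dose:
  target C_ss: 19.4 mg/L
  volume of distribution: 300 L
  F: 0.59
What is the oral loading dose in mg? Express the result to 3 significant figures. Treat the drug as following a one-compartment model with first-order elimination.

9860 mg

LD = Css × Vd / F = 19.4 × 300 / 0.59 = 9864 mg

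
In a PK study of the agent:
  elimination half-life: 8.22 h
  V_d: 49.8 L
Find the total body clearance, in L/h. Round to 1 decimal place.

4.2 L/h

k = ln2 / t½ = 0.693147 / 8.22 = 0.08432 h⁻¹
CL = k × Vd = 0.08432 × 49.8 = 4.199 L/h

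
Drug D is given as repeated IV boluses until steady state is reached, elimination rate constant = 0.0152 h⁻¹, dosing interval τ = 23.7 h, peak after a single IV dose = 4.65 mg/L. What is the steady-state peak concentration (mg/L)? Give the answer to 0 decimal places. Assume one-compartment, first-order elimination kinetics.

15 mg/L

e^(−kτ) = e^(−0.01520 × 23.7) = 0.6975
Accumulation ratio R = 1 / (1 − e^(−kτ)) = 1 / (1 − 0.6975) = 3.306
Steady-state peak = C₀ × R = 4.65 × 3.306 = 15.37 mg/L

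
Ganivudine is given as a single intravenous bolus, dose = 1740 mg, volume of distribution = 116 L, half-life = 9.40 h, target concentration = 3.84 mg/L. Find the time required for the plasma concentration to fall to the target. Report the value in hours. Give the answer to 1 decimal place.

C₀ = Dose / Vd = 1740 / 116 = 15.00 mg/L
k = ln2 / t½ = 0.693147 / 9.40 = 0.07374 h⁻¹
t = ln(C₀ / C) / k = ln(15.00 / 3.84) / 0.07374
  = ln(3.906) / 0.07374 = 1.363 / 0.07374 = 18.48 h

18.5 h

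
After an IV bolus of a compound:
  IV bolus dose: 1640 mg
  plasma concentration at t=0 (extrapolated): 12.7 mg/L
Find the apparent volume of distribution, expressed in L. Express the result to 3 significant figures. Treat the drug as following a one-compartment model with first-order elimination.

Vd = Dose / C₀ = 1640 / 12.7 = 129.1 L

129 L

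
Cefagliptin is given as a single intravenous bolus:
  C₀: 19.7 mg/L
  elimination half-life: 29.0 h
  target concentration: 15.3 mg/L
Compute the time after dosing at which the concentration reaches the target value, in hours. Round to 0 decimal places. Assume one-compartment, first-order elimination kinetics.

k = ln2 / t½ = 0.693147 / 29.0 = 0.02390 h⁻¹
t = ln(C₀ / C) / k = ln(19.70 / 15.3) / 0.02390
  = ln(1.288) / 0.02390 = 0.2531 / 0.02390 = 10.59 h

11 h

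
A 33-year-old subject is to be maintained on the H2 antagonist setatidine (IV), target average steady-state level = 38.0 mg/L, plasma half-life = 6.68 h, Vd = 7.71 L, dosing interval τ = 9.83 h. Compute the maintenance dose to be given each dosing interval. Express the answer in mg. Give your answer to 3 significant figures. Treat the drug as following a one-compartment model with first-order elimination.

k = ln2 / t½ = 0.693147 / 6.68 = 0.1038 h⁻¹
CL = k × Vd = 0.1038 × 7.71 = 0.8003 L/h
At steady state, Dose/τ = Css × CL.
Dose = Css × CL × τ = 38.0 × 0.8003 × 9.83 = 298.9 mg

299 mg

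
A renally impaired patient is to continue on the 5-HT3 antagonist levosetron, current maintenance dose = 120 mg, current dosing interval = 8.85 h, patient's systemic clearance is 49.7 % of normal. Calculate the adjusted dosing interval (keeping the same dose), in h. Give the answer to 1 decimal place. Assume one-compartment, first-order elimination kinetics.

To keep the same average steady-state level, dosing rate must scale with clearance.
CL ratio = 49.7 / 100 = 0.4970
New interval (same dose) = 8.85 / 0.4970 = 17.81 h

17.8 h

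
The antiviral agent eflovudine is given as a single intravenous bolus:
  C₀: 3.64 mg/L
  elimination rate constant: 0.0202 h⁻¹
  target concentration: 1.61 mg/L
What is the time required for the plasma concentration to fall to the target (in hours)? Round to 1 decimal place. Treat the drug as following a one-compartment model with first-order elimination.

40.4 h

t = ln(C₀ / C) / k = ln(3.640 / 1.61) / 0.02020
  = ln(2.261) / 0.02020 = 0.8158 / 0.02020 = 40.39 h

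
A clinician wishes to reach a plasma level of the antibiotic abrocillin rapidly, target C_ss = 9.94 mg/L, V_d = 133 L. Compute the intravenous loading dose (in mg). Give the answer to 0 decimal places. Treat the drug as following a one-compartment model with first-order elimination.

1322 mg

LD = Css × Vd = 9.94 × 133 = 1322 mg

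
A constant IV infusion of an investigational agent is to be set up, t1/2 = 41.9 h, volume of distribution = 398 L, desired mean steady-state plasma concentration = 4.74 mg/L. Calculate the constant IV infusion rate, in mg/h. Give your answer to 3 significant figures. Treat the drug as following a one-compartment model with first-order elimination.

k = ln2 / t½ = 0.693147 / 41.9 = 0.01654 h⁻¹
CL = k × Vd = 0.01654 × 398 = 6.583 L/h
At steady state, infusion rate R₀ = Css × CL = 4.74 × 6.583 = 31.20 mg/h

31.2 mg/h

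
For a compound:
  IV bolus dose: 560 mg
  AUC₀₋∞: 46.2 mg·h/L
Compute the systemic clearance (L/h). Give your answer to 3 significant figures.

CL = Dose / AUC = 560 / 46.2 = 12.12 L/h

12.1 L/h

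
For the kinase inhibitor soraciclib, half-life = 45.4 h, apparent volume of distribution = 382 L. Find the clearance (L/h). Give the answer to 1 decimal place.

5.8 L/h

k = ln2 / t½ = 0.693147 / 45.4 = 0.01527 h⁻¹
CL = k × Vd = 0.01527 × 382 = 5.833 L/h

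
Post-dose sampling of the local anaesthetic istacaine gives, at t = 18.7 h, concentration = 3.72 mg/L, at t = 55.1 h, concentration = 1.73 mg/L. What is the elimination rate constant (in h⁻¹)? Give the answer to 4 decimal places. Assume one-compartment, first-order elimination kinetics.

0.0210 h⁻¹

k = ln(C₁/C₂) / (t₂ − t₁) = ln(3.72/1.73) / (55.1 − 18.7)
  = 0.7656 / 36.40 = 0.02103 h⁻¹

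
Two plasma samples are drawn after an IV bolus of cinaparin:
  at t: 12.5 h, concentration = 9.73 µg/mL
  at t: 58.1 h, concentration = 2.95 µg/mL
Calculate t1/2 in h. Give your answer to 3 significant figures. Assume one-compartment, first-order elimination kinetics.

26.5 h

k = ln(C₁/C₂) / (t₂ − t₁) = ln(9.73/2.95) / (58.1 − 12.5)
  = 1.193 / 45.60 = 0.02616 h⁻¹
t½ = ln2 / k = 0.693147 / 0.02616 = 26.50 h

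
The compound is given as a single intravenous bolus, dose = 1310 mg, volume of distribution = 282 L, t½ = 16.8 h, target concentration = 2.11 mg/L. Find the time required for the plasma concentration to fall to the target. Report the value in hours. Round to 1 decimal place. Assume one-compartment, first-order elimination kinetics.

C₀ = Dose / Vd = 1310 / 282 = 4.645 mg/L
k = ln2 / t½ = 0.693147 / 16.8 = 0.04126 h⁻¹
t = ln(C₀ / C) / k = ln(4.645 / 2.11) / 0.04126
  = ln(2.201) / 0.04126 = 0.7889 / 0.04126 = 19.12 h

19.1 h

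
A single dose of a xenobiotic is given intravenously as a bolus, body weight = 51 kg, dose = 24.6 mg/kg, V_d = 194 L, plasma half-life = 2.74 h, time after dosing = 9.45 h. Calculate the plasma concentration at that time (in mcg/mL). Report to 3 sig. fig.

Total dose = 24.6 × 51 = 1255 mg
C₀ = Dose / Vd = 1255 / 194 = 6.469 mg/L
k = ln2 / t½ = 0.693147 / 2.74 = 0.2530 h⁻¹
C = C₀ · e^(−k·t) = 6.469 × e^(−0.2530 × 9.45)
  = 6.469 × 0.09155 = 0.5922 mg/L
(0.5922 mg/L = 0.5922 mcg/mL)

0.592 mcg/mL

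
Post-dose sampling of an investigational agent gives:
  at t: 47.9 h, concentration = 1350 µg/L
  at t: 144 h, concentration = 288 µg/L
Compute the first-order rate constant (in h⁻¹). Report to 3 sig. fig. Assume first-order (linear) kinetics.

0.0161 h⁻¹

k = ln(C₁/C₂) / (t₂ − t₁) = ln(1350/288) / (144 − 47.9)
  = 1.545 / 96.10 = 0.01608 h⁻¹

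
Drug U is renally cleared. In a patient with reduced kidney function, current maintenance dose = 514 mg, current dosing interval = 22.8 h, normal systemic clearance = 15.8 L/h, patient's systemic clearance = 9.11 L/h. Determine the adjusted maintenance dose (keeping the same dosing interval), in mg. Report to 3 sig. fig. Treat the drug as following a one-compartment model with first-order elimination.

To keep the same average steady-state level, dosing rate must scale with clearance.
CL ratio = 9.11 / 15.8 = 0.5766
New dose (same interval) = 514 × 0.5766 = 296.4 mg

296 mg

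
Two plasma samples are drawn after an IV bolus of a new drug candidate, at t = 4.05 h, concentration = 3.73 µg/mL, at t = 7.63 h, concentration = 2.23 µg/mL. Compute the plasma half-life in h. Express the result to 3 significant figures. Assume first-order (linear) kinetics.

k = ln(C₁/C₂) / (t₂ − t₁) = ln(3.73/2.23) / (7.63 − 4.05)
  = 0.5144 / 3.580 = 0.1437 h⁻¹
t½ = ln2 / k = 0.693147 / 0.1437 = 4.824 h

4.82 h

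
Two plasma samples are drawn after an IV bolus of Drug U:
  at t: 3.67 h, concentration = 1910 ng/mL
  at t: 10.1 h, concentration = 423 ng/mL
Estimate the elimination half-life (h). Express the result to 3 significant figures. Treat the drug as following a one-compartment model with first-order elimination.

2.96 h

k = ln(C₁/C₂) / (t₂ − t₁) = ln(1910/423) / (10.1 − 3.67)
  = 1.507 / 6.430 = 0.2344 h⁻¹
t½ = ln2 / k = 0.693147 / 0.2344 = 2.957 h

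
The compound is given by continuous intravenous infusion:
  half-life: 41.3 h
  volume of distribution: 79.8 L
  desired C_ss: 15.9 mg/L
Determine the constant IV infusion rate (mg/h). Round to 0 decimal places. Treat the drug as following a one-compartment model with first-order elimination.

21 mg/h

k = ln2 / t½ = 0.693147 / 41.3 = 0.01678 h⁻¹
CL = k × Vd = 0.01678 × 79.8 = 1.339 L/h
At steady state, infusion rate R₀ = Css × CL = 15.9 × 1.339 = 21.29 mg/h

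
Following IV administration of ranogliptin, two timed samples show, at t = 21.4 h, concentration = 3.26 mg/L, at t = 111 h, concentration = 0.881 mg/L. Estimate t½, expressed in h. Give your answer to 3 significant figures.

k = ln(C₁/C₂) / (t₂ − t₁) = ln(3.26/0.881) / (111 − 21.4)
  = 1.308 / 89.60 = 0.01460 h⁻¹
t½ = ln2 / k = 0.693147 / 0.01460 = 47.48 h

47.5 h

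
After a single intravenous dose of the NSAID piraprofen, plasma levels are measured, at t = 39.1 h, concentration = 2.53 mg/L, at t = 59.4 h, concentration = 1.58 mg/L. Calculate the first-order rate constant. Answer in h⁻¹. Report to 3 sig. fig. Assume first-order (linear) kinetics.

0.0232 h⁻¹

k = ln(C₁/C₂) / (t₂ − t₁) = ln(2.53/1.58) / (59.4 − 39.1)
  = 0.4708 / 20.30 = 0.02319 h⁻¹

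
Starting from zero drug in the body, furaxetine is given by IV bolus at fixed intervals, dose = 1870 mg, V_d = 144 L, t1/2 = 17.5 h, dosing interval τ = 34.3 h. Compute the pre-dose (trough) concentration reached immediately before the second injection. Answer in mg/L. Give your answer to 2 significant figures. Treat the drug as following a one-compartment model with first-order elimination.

3.3 mg/L

C₀ per dose = Dose / Vd = 1870 / 144 = 12.99 mg/L
k = ln2 / t½ = 0.693147 / 17.5 = 0.03961 h⁻¹
Fraction remaining after one interval: r = e^(−kτ) = e^(−0.03961 × 34.3) = 0.2570
Before dose 2, 1 dose has been given (aged 1τ).
C_trough = C₀ × r = 12.99 × 0.2570 = 3.338 mg/L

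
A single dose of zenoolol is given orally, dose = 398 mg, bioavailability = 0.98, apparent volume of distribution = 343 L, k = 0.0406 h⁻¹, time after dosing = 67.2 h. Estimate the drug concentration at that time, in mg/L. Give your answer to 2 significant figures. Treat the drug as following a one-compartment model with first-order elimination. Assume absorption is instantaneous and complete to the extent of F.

Amount reaching circulation = F × Dose = 0.98 × 398.0 = 390.0 mg
C₀ = F·Dose / Vd = 390.0 / 343 = 1.137 mg/L
C = C₀ · e^(−k·t) = 1.137 × e^(−0.04060 × 67.2)
  = 1.137 × 0.06533 = 0.07428 mg/L

0.074 mg/L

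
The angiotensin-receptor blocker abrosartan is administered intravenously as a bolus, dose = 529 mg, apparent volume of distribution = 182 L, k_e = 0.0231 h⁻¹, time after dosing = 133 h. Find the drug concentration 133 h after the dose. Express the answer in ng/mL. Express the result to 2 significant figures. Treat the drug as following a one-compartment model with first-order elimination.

130 ng/mL

C₀ = Dose / Vd = 529.0 / 182 = 2.907 mg/L
C = C₀ · e^(−k·t) = 2.907 × e^(−0.02310 × 133)
  = 2.907 × 0.04631 = 0.1346 mg/L
Convert: 0.1346 mg/L × 1000 = 134.6 ng/mL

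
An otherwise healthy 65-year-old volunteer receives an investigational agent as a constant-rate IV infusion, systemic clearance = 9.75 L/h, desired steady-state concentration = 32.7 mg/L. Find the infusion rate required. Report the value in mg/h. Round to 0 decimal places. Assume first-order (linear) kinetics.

At steady state, infusion rate R₀ = Css × CL = 32.7 × 9.750 = 318.8 mg/h

319 mg/h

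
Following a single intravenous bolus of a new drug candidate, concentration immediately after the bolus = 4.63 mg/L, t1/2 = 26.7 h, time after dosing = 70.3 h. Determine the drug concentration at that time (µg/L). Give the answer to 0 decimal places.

k = ln2 / t½ = 0.693147 / 26.7 = 0.02596 h⁻¹
C = C₀ · e^(−k·t) = 4.630 × e^(−0.02596 × 70.3)
  = 4.630 × 0.1612 = 0.7464 mg/L
Convert: 0.7464 mg/L × 1000 = 746.4 µg/L

746 µg/L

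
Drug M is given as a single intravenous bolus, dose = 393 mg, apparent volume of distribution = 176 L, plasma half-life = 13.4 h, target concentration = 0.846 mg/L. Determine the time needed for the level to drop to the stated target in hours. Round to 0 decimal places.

C₀ = Dose / Vd = 393.0 / 176 = 2.233 mg/L
k = ln2 / t½ = 0.693147 / 13.4 = 0.05173 h⁻¹
t = ln(C₀ / C) / k = ln(2.233 / 0.846) / 0.05173
  = ln(2.639) / 0.05173 = 0.9704 / 0.05173 = 18.76 h

19 h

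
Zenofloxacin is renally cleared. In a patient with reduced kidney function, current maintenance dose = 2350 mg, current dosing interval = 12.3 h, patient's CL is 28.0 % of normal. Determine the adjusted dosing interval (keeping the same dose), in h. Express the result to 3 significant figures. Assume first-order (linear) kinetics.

To keep the same average steady-state level, dosing rate must scale with clearance.
CL ratio = 28.0 / 100 = 0.2800
New interval (same dose) = 12.3 / 0.2800 = 43.93 h

43.9 h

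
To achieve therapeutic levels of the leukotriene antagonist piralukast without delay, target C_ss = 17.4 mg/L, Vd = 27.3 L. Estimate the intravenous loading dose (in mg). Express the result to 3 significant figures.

LD = Css × Vd = 17.4 × 27.3 = 475.0 mg

475 mg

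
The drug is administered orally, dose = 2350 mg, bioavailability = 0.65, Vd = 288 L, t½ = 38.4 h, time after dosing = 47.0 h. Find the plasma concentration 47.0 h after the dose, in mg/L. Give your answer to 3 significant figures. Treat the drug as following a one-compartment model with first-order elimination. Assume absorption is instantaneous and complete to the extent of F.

2.27 mg/L

Amount reaching circulation = F × Dose = 0.65 × 2350 = 1528 mg
C₀ = F·Dose / Vd = 1528 / 288 = 5.306 mg/L
k = ln2 / t½ = 0.693147 / 38.4 = 0.01805 h⁻¹
C = C₀ · e^(−k·t) = 5.306 × e^(−0.01805 × 47.0)
  = 5.306 × 0.4281 = 2.271 mg/L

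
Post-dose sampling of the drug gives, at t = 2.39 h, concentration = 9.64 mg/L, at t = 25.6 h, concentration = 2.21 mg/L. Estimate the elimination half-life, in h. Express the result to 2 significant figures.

k = ln(C₁/C₂) / (t₂ − t₁) = ln(9.64/2.21) / (25.6 − 2.39)
  = 1.473 / 23.21 = 0.06346 h⁻¹
t½ = ln2 / k = 0.693147 / 0.06346 = 10.92 h

11 h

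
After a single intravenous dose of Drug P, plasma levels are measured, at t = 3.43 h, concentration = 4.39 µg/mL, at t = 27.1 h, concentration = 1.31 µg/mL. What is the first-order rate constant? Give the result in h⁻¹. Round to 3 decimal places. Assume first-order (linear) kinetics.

0.051 h⁻¹

k = ln(C₁/C₂) / (t₂ − t₁) = ln(4.39/1.31) / (27.1 − 3.43)
  = 1.209 / 23.67 = 0.05108 h⁻¹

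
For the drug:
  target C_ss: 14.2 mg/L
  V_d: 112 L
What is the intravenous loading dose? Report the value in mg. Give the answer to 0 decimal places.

LD = Css × Vd = 14.2 × 112 = 1590 mg

1590 mg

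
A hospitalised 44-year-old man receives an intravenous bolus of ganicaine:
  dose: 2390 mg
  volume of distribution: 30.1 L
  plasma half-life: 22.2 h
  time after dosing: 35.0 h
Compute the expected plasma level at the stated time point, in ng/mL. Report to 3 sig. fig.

C₀ = Dose / Vd = 2390 / 30.1 = 79.40 mg/L
k = ln2 / t½ = 0.693147 / 22.2 = 0.03122 h⁻¹
C = C₀ · e^(−k·t) = 79.40 × e^(−0.03122 × 35.0)
  = 79.40 × 0.3353 = 26.62 mg/L
Convert: 26.62 mg/L × 1000 = 26620 ng/mL

26600 ng/mL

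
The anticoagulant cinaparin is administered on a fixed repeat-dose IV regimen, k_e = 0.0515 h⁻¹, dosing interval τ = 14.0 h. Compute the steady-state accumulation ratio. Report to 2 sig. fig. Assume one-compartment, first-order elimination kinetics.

e^(−kτ) = e^(−0.05150 × 14.0) = 0.4863
Accumulation ratio R = 1 / (1 − e^(−kτ)) = 1 / (1 − 0.4863) = 1.947

1.9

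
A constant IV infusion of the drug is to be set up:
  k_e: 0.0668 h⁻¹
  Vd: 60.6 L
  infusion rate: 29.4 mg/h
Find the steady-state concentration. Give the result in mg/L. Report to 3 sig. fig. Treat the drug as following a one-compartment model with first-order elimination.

CL = k × Vd = 0.06680 × 60.6 = 4.048 L/h
At steady state Css = R₀ / CL = 29.4 / 4.048 = 7.263 mg/L

7.26 mg/L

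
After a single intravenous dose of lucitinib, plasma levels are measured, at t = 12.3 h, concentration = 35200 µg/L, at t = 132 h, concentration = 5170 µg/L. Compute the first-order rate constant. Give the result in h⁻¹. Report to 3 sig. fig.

k = ln(C₁/C₂) / (t₂ − t₁) = ln(35200/5170) / (132 − 12.3)
  = 1.918 / 119.7 = 0.01602 h⁻¹

0.0160 h⁻¹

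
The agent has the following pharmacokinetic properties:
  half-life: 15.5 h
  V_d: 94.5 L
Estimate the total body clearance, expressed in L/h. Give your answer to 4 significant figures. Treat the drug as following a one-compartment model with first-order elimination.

k = ln2 / t½ = 0.693147 / 15.5 = 0.04472 h⁻¹
CL = k × Vd = 0.04472 × 94.5 = 4.226 L/h

4.226 L/h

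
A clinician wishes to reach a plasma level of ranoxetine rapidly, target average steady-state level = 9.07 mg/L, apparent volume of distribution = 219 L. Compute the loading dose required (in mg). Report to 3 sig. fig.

LD = Css × Vd = 9.07 × 219 = 1986 mg

1990 mg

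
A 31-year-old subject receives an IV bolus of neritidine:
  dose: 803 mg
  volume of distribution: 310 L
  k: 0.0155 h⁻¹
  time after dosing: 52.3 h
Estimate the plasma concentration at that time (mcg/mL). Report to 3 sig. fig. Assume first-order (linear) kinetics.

1.15 mcg/mL

C₀ = Dose / Vd = 803.0 / 310 = 2.590 mg/L
C = C₀ · e^(−k·t) = 2.590 × e^(−0.01550 × 52.3)
  = 2.590 × 0.4446 = 1.152 mg/L
(1.152 mg/L = 1.152 mcg/mL)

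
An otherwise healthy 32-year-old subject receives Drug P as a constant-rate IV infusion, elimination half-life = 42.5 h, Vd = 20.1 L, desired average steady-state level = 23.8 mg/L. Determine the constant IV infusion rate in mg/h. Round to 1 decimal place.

7.8 mg/h

k = ln2 / t½ = 0.693147 / 42.5 = 0.01631 h⁻¹
CL = k × Vd = 0.01631 × 20.1 = 0.3278 L/h
At steady state, infusion rate R₀ = Css × CL = 23.8 × 0.3278 = 7.802 mg/h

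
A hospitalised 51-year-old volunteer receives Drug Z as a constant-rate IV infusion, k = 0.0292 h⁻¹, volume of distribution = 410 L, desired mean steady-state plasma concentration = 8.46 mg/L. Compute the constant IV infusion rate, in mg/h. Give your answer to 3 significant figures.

101 mg/h

CL = k × Vd = 0.02920 × 410 = 11.97 L/h
At steady state, infusion rate R₀ = Css × CL = 8.46 × 11.97 = 101.3 mg/h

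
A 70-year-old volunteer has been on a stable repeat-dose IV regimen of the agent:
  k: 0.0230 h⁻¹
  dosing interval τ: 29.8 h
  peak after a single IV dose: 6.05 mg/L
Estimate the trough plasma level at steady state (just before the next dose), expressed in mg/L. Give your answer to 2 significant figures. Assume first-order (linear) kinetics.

6.1 mg/L

e^(−kτ) = e^(−0.02300 × 29.8) = 0.5039
Accumulation ratio R = 1 / (1 − e^(−kτ)) = 1 / (1 − 0.5039) = 2.016
Steady-state trough = C₀ × R × e^(−kτ) = 6.05 × 2.016 × 0.5039 = 6.146 mg/L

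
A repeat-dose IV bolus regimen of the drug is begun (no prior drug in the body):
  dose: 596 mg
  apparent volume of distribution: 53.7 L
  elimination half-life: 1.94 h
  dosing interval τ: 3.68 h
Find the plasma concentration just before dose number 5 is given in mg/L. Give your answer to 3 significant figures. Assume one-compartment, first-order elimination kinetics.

4.05 mg/L

C₀ per dose = Dose / Vd = 596 / 53.7 = 11.10 mg/L
k = ln2 / t½ = 0.693147 / 1.94 = 0.3573 h⁻¹
Fraction remaining after one interval: r = e^(−kτ) = e^(−0.3573 × 3.68) = 0.2685
Before dose 5, 4 doses have been given (aged 1τ, 2τ, 3τ, 4τ).
C_trough = C₀ × (r + r² + … + r^4) = C₀ × r(1−r^4)/(1−r)
        = 11.10 × 0.2685 × (1 − 0.005197) / (1 − 0.2685) = 4.053 mg/L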